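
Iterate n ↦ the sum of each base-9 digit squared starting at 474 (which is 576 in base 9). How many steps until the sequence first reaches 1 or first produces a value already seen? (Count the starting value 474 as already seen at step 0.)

474 = (5,7,6)_9 → 110
110 = (1,3,2)_9 → 14
14 = (1,5)_9 → 26
26 = (2,8)_9 → 68
68 = (7,5)_9 → 74
74 = (8,2)_9 → 68  — 68 repeats.
That took 6 steps.

6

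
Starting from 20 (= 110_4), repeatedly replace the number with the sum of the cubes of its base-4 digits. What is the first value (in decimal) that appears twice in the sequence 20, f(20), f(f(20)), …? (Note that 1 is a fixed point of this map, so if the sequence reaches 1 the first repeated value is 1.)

8

20 = (1,1,0)_4 → 1³ + 1³ + 0³ = 1 + 1 + 0 = 2
2 = (2)_4 → 2³ = 8
8 = (2,0)_4 → 2³ + 0³ = 8 + 0 = 8  — 8 already appeared earlier.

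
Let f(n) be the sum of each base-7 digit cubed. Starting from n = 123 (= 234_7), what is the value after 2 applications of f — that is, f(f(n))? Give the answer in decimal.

9

123 = (2,3,4)_7 → 2³ + 3³ + 4³ = 99
99 = (2,0,1)_7 → 2³ + 0³ + 1³ = 9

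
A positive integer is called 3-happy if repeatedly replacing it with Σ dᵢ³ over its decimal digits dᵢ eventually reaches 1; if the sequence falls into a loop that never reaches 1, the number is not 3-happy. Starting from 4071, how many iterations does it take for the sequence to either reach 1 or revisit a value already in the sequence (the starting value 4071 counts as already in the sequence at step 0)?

4071 → 4³ + 0³ + 7³ + 1³ = 64 + 0 + 343 + 1 = 408
408 → 4³ + 0³ + 8³ = 64 + 0 + 512 = 576
576 → 5³ + 7³ + 6³ = 125 + 343 + 216 = 684
684 → 6³ + 8³ + 4³ = 216 + 512 + 64 = 792
792 → 7³ + 9³ + 2³ = 343 + 729 + 8 = 1080
1080 → 1³ + 0³ + 8³ + 0³ = 1 + 0 + 512 + 0 = 513
513 → 5³ + 1³ + 3³ = 125 + 1 + 27 = 153
153 → 1³ + 5³ + 3³ = 1 + 125 + 27 = 153  — 153 repeats.
That took 8 steps.

8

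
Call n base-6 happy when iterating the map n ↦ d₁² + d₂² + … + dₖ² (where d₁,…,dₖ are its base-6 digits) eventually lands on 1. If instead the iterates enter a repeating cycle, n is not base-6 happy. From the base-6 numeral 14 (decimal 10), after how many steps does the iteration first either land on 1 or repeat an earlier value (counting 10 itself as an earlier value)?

10 = (1,4)_6 → 17
17 = (2,5)_6 → 29
29 = (4,5)_6 → 41
41 = (1,0,5)_6 → 26
26 = (4,2)_6 → 20
20 = (3,2)_6 → 13
13 = (2,1)_6 → 5
5 = (5)_6 → 25
25 = (4,1)_6 → 17  — 17 repeats.
That took 9 steps.

9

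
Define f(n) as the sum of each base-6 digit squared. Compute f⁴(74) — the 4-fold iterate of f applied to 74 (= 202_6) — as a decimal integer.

17

74 = (2,0,2)_6 → 8
8 = (1,2)_6 → 5
5 = (5)_6 → 25
25 = (4,1)_6 → 17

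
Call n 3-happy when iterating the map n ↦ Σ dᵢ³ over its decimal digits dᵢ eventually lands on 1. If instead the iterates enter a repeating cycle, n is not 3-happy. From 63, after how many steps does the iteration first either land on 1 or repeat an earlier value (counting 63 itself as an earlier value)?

63 → 6³ + 3³ = 243
243 → 2³ + 4³ + 3³ = 99
99 → 9³ + 9³ = 1458
1458 → 1³ + 4³ + 5³ + 8³ = 702
702 → 7³ + 0³ + 2³ = 351
351 → 3³ + 5³ + 1³ = 153
153 → 1³ + 5³ + 3³ = 153  — 153 repeats.
That took 7 steps.

7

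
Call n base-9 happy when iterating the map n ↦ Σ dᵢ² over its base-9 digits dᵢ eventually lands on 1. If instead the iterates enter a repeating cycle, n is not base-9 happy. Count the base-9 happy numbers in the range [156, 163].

2

156: 156 → 74 → 68 → 74  — not base-9 happy
157: 157 → 81 → 1  — base-9 happy
158: 158 → 90 → 2 → 4 → 16 → 50 → 50  — not base-9 happy
159: 159 → 101 → 9 → 1  — base-9 happy
160: 160 → 114 → 46 → 26 → 68 → 74 → 68  — not base-9 happy
161: 161 → 129 → 35 → 73 → 65 → 53 → 89 → 65  — not base-9 happy
162: 162 → 4 → 16 → 50 → 50  — not base-9 happy
163: 163 → 5 → 25 → 53 → 89 → 65 → 53  — not base-9 happy
base-9 happy: 157, 159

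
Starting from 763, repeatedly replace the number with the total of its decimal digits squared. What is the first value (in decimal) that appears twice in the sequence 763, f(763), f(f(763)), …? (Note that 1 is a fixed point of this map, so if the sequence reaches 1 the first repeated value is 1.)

763 → 7² + 6² + 3² = 94
94 → 9² + 4² = 97
97 → 9² + 7² = 130
130 → 1² + 3² + 0² = 10
10 → 1² + 0² = 1  — reached the fixed point 1.
1 → 1, so 1 is the first repeated value.

1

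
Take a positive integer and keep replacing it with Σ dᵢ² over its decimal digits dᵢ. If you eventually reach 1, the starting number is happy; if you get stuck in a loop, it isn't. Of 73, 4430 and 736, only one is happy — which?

736

73: 73 → 58 → 89 → 145 → 42 → 20 → 4 → 16 → 37 → 58  — repeats 58 (not happy)
4430: 4430 → 41 → 17 → 50 → 25 → 29 → 85 → 89 → 145 → 42 → 20 → 4 → 16 → 37 → 58 → 89  — repeats 89 (not happy)
736: 736 → 94 → 97 → 130 → 10 → 1  — reaches 1 (happy)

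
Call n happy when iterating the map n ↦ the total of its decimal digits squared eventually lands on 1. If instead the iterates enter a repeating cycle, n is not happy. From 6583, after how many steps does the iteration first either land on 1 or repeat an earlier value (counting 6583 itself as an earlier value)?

6583 → 134
134 → 26
26 → 40
40 → 16
16 → 37
37 → 58
58 → 89
89 → 145
145 → 42
42 → 20
20 → 4
4 → 16  — 16 repeats.
That took 12 steps.

12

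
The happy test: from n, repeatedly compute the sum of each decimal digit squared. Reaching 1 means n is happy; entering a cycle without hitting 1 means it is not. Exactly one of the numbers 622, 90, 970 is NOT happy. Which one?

622: 622 → 44 → 32 → 13 → 10 → 1  — reaches 1 (happy)
90: 90 → 81 → 65 → 61 → 37 → 58 → 89 → 145 → 42 → 20 → 4 → 16 → 37  — repeats 37 (not happy)
970: 970 → 130 → 10 → 1  — reaches 1 (happy)

90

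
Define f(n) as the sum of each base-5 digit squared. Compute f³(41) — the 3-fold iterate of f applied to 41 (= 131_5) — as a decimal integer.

1

41 = (1,3,1)_5 → 1² + 3² + 1² = 1 + 9 + 1 = 11
11 = (2,1)_5 → 2² + 1² = 4 + 1 = 5
5 = (1,0)_5 → 1² + 0² = 1 + 0 = 1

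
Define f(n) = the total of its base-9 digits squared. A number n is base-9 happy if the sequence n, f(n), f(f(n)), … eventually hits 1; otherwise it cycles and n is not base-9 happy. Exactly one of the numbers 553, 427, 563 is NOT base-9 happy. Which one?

553: 553 → 101 → 9 → 1  — reaches 1 (base-9 happy)
427: 427 → 45 → 25 → 53 → 89 → 65 → 53  — repeats 53 (not base-9 happy)
563: 563 → 125 → 81 → 1  — reaches 1 (base-9 happy)

427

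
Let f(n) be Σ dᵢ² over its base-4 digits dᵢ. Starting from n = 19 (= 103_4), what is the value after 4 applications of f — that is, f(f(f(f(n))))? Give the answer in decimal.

1

19 = (1,0,3)_4 → 1² + 0² + 3² = 1 + 0 + 9 = 10
10 = (2,2)_4 → 2² + 2² = 4 + 4 = 8
8 = (2,0)_4 → 2² + 0² = 4 + 0 = 4
4 = (1,0)_4 → 1² + 0² = 1 + 0 = 1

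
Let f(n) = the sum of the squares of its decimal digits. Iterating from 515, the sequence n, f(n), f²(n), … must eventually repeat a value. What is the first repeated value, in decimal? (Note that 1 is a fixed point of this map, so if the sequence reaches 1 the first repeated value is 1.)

515 → 5² + 1² + 5² = 25 + 1 + 25 = 51
51 → 5² + 1² = 25 + 1 = 26
26 → 2² + 6² = 4 + 36 = 40
40 → 4² + 0² = 16 + 0 = 16
16 → 1² + 6² = 1 + 36 = 37
37 → 3² + 7² = 9 + 49 = 58
58 → 5² + 8² = 25 + 64 = 89
89 → 8² + 9² = 64 + 81 = 145
145 → 1² + 4² + 5² = 1 + 16 + 25 = 42
42 → 4² + 2² = 16 + 4 = 20
20 → 2² + 0² = 4 + 0 = 4
4 → 4² = 16  — 16 already appeared earlier.

16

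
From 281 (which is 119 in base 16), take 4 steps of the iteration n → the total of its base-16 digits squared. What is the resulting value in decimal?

281 = (1,1,9)_16 → 1² + 1² + 9² = 1 + 1 + 81 = 83
83 = (5,3)_16 → 5² + 3² = 25 + 9 = 34
34 = (2,2)_16 → 2² + 2² = 4 + 4 = 8
8 = (8)_16 → 8² = 64

64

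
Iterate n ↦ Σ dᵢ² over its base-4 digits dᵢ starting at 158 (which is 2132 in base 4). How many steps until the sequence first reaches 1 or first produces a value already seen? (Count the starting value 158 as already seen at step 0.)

5

158 = (2,1,3,2)_4 → 2² + 1² + 3² + 2² = 4 + 1 + 9 + 4 = 18
18 = (1,0,2)_4 → 1² + 0² + 2² = 1 + 0 + 4 = 5
5 = (1,1)_4 → 1² + 1² = 1 + 1 = 2
2 = (2)_4 → 2² = 4
4 = (1,0)_4 → 1² + 0² = 1 + 0 = 1  — reached 1.
That took 5 steps.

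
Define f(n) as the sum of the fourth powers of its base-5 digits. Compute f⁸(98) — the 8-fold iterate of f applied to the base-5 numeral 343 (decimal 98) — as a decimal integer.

98 = (3,4,3)_5 → 3⁴ + 4⁴ + 3⁴ = 81 + 256 + 81 = 418
418 = (3,1,3,3)_5 → 3⁴ + 1⁴ + 3⁴ + 3⁴ = 81 + 1 + 81 + 81 = 244
244 = (1,4,3,4)_5 → 1⁴ + 4⁴ + 3⁴ + 4⁴ = 1 + 256 + 81 + 256 = 594
594 = (4,3,3,4)_5 → 4⁴ + 3⁴ + 3⁴ + 4⁴ = 256 + 81 + 81 + 256 = 674
674 = (1,0,1,4,4)_5 → 1⁴ + 0⁴ + 1⁴ + 4⁴ + 4⁴ = 1 + 0 + 1 + 256 + 256 = 514
514 = (4,0,2,4)_5 → 4⁴ + 0⁴ + 2⁴ + 4⁴ = 256 + 0 + 16 + 256 = 528
528 = (4,1,0,3)_5 → 4⁴ + 1⁴ + 0⁴ + 3⁴ = 256 + 1 + 0 + 81 = 338
338 = (2,3,2,3)_5 → 2⁴ + 3⁴ + 2⁴ + 3⁴ = 16 + 81 + 16 + 81 = 194

194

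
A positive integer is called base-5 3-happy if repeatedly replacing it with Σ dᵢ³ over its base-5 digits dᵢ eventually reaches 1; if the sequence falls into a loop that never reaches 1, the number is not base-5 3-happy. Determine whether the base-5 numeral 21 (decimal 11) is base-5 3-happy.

not base-5 3-happy

11 = (2,1)_5 → 2³ + 1³ = 8 + 1 = 9
9 = (1,4)_5 → 1³ + 4³ = 1 + 64 = 65
65 = (2,3,0)_5 → 2³ + 3³ + 0³ = 8 + 27 + 0 = 35
35 = (1,2,0)_5 → 1³ + 2³ + 0³ = 1 + 8 + 0 = 9  — 9 already seen; the sequence cycles without reaching 1.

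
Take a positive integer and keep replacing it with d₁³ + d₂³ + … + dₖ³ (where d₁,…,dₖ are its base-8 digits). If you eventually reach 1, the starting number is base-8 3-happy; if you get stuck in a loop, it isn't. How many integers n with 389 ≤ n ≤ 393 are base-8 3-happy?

1

389: 389 → 341 → 258 → 72 → 2 → 8 → 1  — base-8 3-happy
390: 390 → 432 → 432  — not base-8 3-happy
391: 391 → 559 → 469 → 476 → 434 → 440 → 559  — not base-8 3-happy
392: 392 → 217 → 55 → 559 → 469 → 476 → 434 → 440 → 559  — not base-8 3-happy
393: 393 → 218 → 62 → 559 → 469 → 476 → 434 → 440 → 559  — not base-8 3-happy
base-8 3-happy: 389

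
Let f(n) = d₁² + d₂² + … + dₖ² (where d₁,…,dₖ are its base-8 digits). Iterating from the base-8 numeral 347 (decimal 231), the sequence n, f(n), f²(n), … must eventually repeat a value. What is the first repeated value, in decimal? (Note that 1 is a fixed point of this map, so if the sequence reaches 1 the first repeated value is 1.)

16

231 = (3,4,7)_8 → 3² + 4² + 7² = 9 + 16 + 49 = 74
74 = (1,1,2)_8 → 1² + 1² + 2² = 1 + 1 + 4 = 6
6 = (6)_8 → 6² = 36
36 = (4,4)_8 → 4² + 4² = 16 + 16 = 32
32 = (4,0)_8 → 4² + 0² = 16 + 0 = 16
16 = (2,0)_8 → 2² + 0² = 4 + 0 = 4
4 = (4)_8 → 4² = 16  — 16 already appeared earlier.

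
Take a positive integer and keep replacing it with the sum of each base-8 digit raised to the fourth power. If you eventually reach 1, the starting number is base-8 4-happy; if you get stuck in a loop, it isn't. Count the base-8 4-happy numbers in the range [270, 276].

270: 270 → 1553 → 98 → 273 → 273  — not base-8 4-happy
271: 271 → 2658 → 898 → 1313 → 529 → 18 → 32 → 256 → 256  — not base-8 4-happy
272: 272 → 272  — not base-8 4-happy
273: 273 → 273  — not base-8 4-happy
274: 274 → 288 → 512 → 1  — base-8 4-happy
275: 275 → 353 → 882 → 1938 → 1409 → 1313 → 529 → 18 → 32 → 256 → 256  — not base-8 4-happy
276: 276 → 528 → 17 → 17  — not base-8 4-happy
base-8 4-happy: 274

1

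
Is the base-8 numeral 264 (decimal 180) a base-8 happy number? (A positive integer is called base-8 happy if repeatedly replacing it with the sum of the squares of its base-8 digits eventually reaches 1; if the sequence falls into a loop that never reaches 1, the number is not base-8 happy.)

not base-8 happy

180 = (2,6,4)_8 → 2² + 6² + 4² = 4 + 36 + 16 = 56
56 = (7,0)_8 → 7² + 0² = 49 + 0 = 49
49 = (6,1)_8 → 6² + 1² = 36 + 1 = 37
37 = (4,5)_8 → 4² + 5² = 16 + 25 = 41
41 = (5,1)_8 → 5² + 1² = 25 + 1 = 26
26 = (3,2)_8 → 3² + 2² = 9 + 4 = 13
13 = (1,5)_8 → 1² + 5² = 1 + 25 = 26  — 26 already seen; the sequence cycles without reaching 1.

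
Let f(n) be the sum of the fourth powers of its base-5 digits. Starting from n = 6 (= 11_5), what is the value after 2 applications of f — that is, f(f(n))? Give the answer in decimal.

6 = (1,1)_5 → 1⁴ + 1⁴ = 1 + 1 = 2
2 = (2)_5 → 2⁴ = 16

16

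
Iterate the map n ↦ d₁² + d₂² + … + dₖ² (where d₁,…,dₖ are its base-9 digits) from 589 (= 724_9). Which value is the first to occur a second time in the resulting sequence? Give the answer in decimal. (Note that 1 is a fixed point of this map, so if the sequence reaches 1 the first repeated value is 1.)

65

589 = (7,2,4)_9 → 7² + 2² + 4² = 69
69 = (7,6)_9 → 7² + 6² = 85
85 = (1,0,4)_9 → 1² + 0² + 4² = 17
17 = (1,8)_9 → 1² + 8² = 65
65 = (7,2)_9 → 7² + 2² = 53
53 = (5,8)_9 → 5² + 8² = 89
89 = (1,0,8)_9 → 1² + 0² + 8² = 65  — 65 already appeared earlier.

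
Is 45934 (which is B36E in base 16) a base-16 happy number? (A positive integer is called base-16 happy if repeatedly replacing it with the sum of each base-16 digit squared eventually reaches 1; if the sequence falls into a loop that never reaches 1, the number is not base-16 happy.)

not base-16 happy

45934 = (11,3,6,14)_16 → 362
362 = (1,6,10)_16 → 137
137 = (8,9)_16 → 145
145 = (9,1)_16 → 82
82 = (5,2)_16 → 29
29 = (1,13)_16 → 170
170 = (10,10)_16 → 200
200 = (12,8)_16 → 208
208 = (13,0)_16 → 169
169 = (10,9)_16 → 181
181 = (11,5)_16 → 146
146 = (9,2)_16 → 85
85 = (5,5)_16 → 50
50 = (3,2)_16 → 13
13 = (13)_16 → 169  — 169 already seen; the sequence cycles without reaching 1.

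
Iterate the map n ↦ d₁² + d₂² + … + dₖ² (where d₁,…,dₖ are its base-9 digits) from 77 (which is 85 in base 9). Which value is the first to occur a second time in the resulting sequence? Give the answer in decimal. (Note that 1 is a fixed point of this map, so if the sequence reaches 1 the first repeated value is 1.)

89

77 = (8,5)_9 → 8² + 5² = 64 + 25 = 89
89 = (1,0,8)_9 → 1² + 0² + 8² = 1 + 0 + 64 = 65
65 = (7,2)_9 → 7² + 2² = 49 + 4 = 53
53 = (5,8)_9 → 5² + 8² = 25 + 64 = 89  — 89 already appeared earlier.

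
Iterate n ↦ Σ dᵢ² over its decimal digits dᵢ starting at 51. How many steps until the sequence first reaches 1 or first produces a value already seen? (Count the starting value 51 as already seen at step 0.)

11

51 → 5² + 1² = 26
26 → 2² + 6² = 40
40 → 4² + 0² = 16
16 → 1² + 6² = 37
37 → 3² + 7² = 58
58 → 5² + 8² = 89
89 → 8² + 9² = 145
145 → 1² + 4² + 5² = 42
42 → 4² + 2² = 20
20 → 2² + 0² = 4
4 → 4² = 16  — 16 repeats.
That took 11 steps.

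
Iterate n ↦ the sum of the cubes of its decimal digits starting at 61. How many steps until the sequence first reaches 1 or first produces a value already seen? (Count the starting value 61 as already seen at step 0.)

61 → 217
217 → 352
352 → 160
160 → 217  — 217 repeats.
That took 4 steps.

4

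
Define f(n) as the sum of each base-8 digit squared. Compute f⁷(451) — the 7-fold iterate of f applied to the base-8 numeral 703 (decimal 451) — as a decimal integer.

451 = (7,0,3)_8 → 7² + 0² + 3² = 49 + 0 + 9 = 58
58 = (7,2)_8 → 7² + 2² = 49 + 4 = 53
53 = (6,5)_8 → 6² + 5² = 36 + 25 = 61
61 = (7,5)_8 → 7² + 5² = 49 + 25 = 74
74 = (1,1,2)_8 → 1² + 1² + 2² = 1 + 1 + 4 = 6
6 = (6)_8 → 6² = 36
36 = (4,4)_8 → 4² + 4² = 16 + 16 = 32

32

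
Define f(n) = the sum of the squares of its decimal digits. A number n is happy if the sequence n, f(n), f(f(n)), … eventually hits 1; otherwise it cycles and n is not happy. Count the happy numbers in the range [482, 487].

482: 482 → 84 → 80 → 64 → 52 → 29 → 85 → 89 → 145 → 42 → 20 → 4 → 16 → 37 → 58 → 89  — not happy
483: 483 → 89 → 145 → 42 → 20 → 4 → 16 → 37 → 58 → 89  — not happy
484: 484 → 96 → 117 → 51 → 26 → 40 → 16 → 37 → 58 → 89 → 145 → 42 → 20 → 4 → 16  — not happy
485: 485 → 105 → 26 → 40 → 16 → 37 → 58 → 89 → 145 → 42 → 20 → 4 → 16  — not happy
486: 486 → 116 → 38 → 73 → 58 → 89 → 145 → 42 → 20 → 4 → 16 → 37 → 58  — not happy
487: 487 → 129 → 86 → 100 → 1  — happy
happy: 487

1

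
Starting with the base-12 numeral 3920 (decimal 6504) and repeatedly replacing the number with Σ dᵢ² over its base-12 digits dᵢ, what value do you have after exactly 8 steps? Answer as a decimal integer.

6504 = (3,9,2,0)_12 → 3² + 9² + 2² + 0² = 94
94 = (7,10)_12 → 7² + 10² = 149
149 = (1,0,5)_12 → 1² + 0² + 5² = 26
26 = (2,2)_12 → 2² + 2² = 8
8 = (8)_12 → 8² = 64
64 = (5,4)_12 → 5² + 4² = 41
41 = (3,5)_12 → 3² + 5² = 34
34 = (2,10)_12 → 2² + 10² = 104

104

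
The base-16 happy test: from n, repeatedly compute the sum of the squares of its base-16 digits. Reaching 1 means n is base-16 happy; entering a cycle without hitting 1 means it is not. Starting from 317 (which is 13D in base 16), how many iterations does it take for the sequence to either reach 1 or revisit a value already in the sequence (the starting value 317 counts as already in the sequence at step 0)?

317 = (1,3,13)_16 → 179
179 = (11,3)_16 → 130
130 = (8,2)_16 → 68
68 = (4,4)_16 → 32
32 = (2,0)_16 → 4
4 = (4)_16 → 16
16 = (1,0)_16 → 1  — reached 1.
That took 7 steps.

7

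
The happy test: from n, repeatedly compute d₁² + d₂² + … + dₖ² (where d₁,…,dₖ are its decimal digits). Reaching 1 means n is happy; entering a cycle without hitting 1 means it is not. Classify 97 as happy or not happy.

97 → 9² + 7² = 130
130 → 1² + 3² + 0² = 10
10 → 1² + 0² = 1  — reached 1.

happy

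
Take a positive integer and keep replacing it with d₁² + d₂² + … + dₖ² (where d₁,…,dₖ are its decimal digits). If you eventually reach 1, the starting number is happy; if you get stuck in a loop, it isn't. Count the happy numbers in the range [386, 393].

3

386: 386 → 109 → 82 → 68 → 100 → 1  — happy
387: 387 → 122 → 9 → 81 → 65 → 61 → 37 → 58 → 89 → 145 → 42 → 20 → 4 → 16 → 37  — not happy
388: 388 → 137 → 59 → 106 → 37 → 58 → 89 → 145 → 42 → 20 → 4 → 16 → 37  — not happy
389: 389 → 154 → 42 → 20 → 4 → 16 → 37 → 58 → 89 → 145 → 42  — not happy
390: 390 → 90 → 81 → 65 → 61 → 37 → 58 → 89 → 145 → 42 → 20 → 4 → 16 → 37  — not happy
391: 391 → 91 → 82 → 68 → 100 → 1  — happy
392: 392 → 94 → 97 → 130 → 10 → 1  — happy
393: 393 → 99 → 162 → 41 → 17 → 50 → 25 → 29 → 85 → 89 → 145 → 42 → 20 → 4 → 16 → 37 → 58 → 89  — not happy
happy: 386, 391, 392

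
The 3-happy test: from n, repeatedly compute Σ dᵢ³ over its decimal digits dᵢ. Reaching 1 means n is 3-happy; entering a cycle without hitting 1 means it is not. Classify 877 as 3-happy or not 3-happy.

877 → 1198
1198 → 1243
1243 → 100
100 → 1  — reached 1.

3-happy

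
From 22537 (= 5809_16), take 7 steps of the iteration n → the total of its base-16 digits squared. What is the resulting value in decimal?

22537 = (5,8,0,9)_16 → 5² + 8² + 0² + 9² = 170
170 = (10,10)_16 → 10² + 10² = 200
200 = (12,8)_16 → 12² + 8² = 208
208 = (13,0)_16 → 13² + 0² = 169
169 = (10,9)_16 → 10² + 9² = 181
181 = (11,5)_16 → 11² + 5² = 146
146 = (9,2)_16 → 9² + 2² = 85

85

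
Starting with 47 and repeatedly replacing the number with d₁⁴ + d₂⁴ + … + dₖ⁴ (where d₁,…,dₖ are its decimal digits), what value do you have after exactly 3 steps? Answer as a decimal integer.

4514

47 → 4⁴ + 7⁴ = 256 + 2401 = 2657
2657 → 2⁴ + 6⁴ + 5⁴ + 7⁴ = 16 + 1296 + 625 + 2401 = 4338
4338 → 4⁴ + 3⁴ + 3⁴ + 8⁴ = 256 + 81 + 81 + 4096 = 4514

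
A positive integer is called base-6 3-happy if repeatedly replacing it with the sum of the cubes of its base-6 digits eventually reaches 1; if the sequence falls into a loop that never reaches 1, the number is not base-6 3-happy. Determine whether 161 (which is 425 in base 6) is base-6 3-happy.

161 = (4,2,5)_6 → 4³ + 2³ + 5³ = 197
197 = (5,2,5)_6 → 5³ + 2³ + 5³ = 258
258 = (1,1,1,0)_6 → 1³ + 1³ + 1³ + 0³ = 3
3 = (3)_6 → 3³ = 27
27 = (4,3)_6 → 4³ + 3³ = 91
91 = (2,3,1)_6 → 2³ + 3³ + 1³ = 36
36 = (1,0,0)_6 → 1³ + 0³ + 0³ = 1  — reached 1.

base-6 3-happy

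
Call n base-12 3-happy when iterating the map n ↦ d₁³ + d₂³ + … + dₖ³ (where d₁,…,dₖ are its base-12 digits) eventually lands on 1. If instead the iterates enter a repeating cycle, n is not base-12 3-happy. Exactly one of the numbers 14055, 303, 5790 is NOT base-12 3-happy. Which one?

14055: 14055 → 883 → 560 → 1539 → 1539  — repeats 1539 (not base-12 3-happy)
303: 303 → 36 → 27 → 35 → 1339 → 1099 → 1029 → 1073 → 593 → 190 → 1028 → 856 → 1520 → 1728 → 1  — reaches 1 (base-12 3-happy)
5790: 5790 → 315 → 43 → 370 → 1224 → 728 → 637 → 190 → 1028 → 856 → 1520 → 1728 → 1  — reaches 1 (base-12 3-happy)

14055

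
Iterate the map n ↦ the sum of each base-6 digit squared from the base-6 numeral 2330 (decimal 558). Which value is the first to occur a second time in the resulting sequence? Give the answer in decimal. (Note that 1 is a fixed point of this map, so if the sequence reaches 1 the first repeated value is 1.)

25

558 = (2,3,3,0)_6 → 22
22 = (3,4)_6 → 25
25 = (4,1)_6 → 17
17 = (2,5)_6 → 29
29 = (4,5)_6 → 41
41 = (1,0,5)_6 → 26
26 = (4,2)_6 → 20
20 = (3,2)_6 → 13
13 = (2,1)_6 → 5
5 = (5)_6 → 25  — 25 already appeared earlier.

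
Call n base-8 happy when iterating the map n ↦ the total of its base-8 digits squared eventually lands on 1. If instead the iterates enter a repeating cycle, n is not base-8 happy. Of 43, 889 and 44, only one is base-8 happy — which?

889

43: 43 → 34 → 20 → 20  — repeats 20 (not base-8 happy)
889: 889 → 76 → 18 → 8 → 1  — reaches 1 (base-8 happy)
44: 44 → 41 → 26 → 13 → 26  — repeats 26 (not base-8 happy)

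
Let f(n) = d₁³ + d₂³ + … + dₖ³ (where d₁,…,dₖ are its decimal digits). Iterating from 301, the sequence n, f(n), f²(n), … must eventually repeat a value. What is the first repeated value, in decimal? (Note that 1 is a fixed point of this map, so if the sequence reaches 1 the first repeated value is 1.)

133

301 → 3³ + 0³ + 1³ = 28
28 → 2³ + 8³ = 520
520 → 5³ + 2³ + 0³ = 133
133 → 1³ + 3³ + 3³ = 55
55 → 5³ + 5³ = 250
250 → 2³ + 5³ + 0³ = 133  — 133 already appeared earlier.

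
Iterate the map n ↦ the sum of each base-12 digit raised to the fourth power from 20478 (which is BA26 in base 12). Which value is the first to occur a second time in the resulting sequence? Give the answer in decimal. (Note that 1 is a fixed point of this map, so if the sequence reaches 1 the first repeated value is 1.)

6659

20478 = (11,10,2,6)_12 → 11⁴ + 10⁴ + 2⁴ + 6⁴ = 25953
25953 = (1,3,0,2,9)_12 → 1⁴ + 3⁴ + 0⁴ + 2⁴ + 9⁴ = 6659
6659 = (3,10,2,11)_12 → 3⁴ + 10⁴ + 2⁴ + 11⁴ = 24738
24738 = (1,2,3,9,6)_12 → 1⁴ + 2⁴ + 3⁴ + 9⁴ + 6⁴ = 7955
7955 = (4,7,2,11)_12 → 4⁴ + 7⁴ + 2⁴ + 11⁴ = 17314
17314 = (10,0,2,10)_12 → 10⁴ + 0⁴ + 2⁴ + 10⁴ = 20016
20016 = (11,7,0,0)_12 → 11⁴ + 7⁴ + 0⁴ + 0⁴ = 17042
17042 = (9,10,4,2)_12 → 9⁴ + 10⁴ + 4⁴ + 2⁴ = 16833
16833 = (9,8,10,9)_12 → 9⁴ + 8⁴ + 10⁴ + 9⁴ = 27218
27218 = (1,3,9,0,2)_12 → 1⁴ + 3⁴ + 9⁴ + 0⁴ + 2⁴ = 6659  — 6659 already appeared earlier.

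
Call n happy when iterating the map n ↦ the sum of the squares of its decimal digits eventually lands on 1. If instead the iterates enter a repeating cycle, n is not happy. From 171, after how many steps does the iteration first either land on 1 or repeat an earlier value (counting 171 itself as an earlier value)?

12

171 → 1² + 7² + 1² = 51
51 → 5² + 1² = 26
26 → 2² + 6² = 40
40 → 4² + 0² = 16
16 → 1² + 6² = 37
37 → 3² + 7² = 58
58 → 5² + 8² = 89
89 → 8² + 9² = 145
145 → 1² + 4² + 5² = 42
42 → 4² + 2² = 20
20 → 2² + 0² = 4
4 → 4² = 16  — 16 repeats.
That took 12 steps.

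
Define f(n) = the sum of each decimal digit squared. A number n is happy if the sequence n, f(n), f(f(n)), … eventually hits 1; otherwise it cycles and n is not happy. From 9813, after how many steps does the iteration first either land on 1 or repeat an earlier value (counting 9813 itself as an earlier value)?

13

9813 → 9² + 8² + 1² + 3² = 155
155 → 1² + 5² + 5² = 51
51 → 5² + 1² = 26
26 → 2² + 6² = 40
40 → 4² + 0² = 16
16 → 1² + 6² = 37
37 → 3² + 7² = 58
58 → 5² + 8² = 89
89 → 8² + 9² = 145
145 → 1² + 4² + 5² = 42
42 → 4² + 2² = 20
20 → 2² + 0² = 4
4 → 4² = 16  — 16 repeats.
That took 13 steps.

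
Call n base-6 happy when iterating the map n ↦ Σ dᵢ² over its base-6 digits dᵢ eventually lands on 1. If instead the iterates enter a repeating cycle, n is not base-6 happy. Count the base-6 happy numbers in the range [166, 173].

1

166: 166 → 41 → 26 → 20 → 13 → 5 → 25 → 17 → 29 → 41  — not base-6 happy
167: 167 → 50 → 9 → 10 → 17 → 29 → 41 → 26 → 20 → 13 → 5 → 25 → 17  — not base-6 happy
168: 168 → 32 → 29 → 41 → 26 → 20 → 13 → 5 → 25 → 17 → 29  — not base-6 happy
169: 169 → 33 → 34 → 41 → 26 → 20 → 13 → 5 → 25 → 17 → 29 → 41  — not base-6 happy
170: 170 → 36 → 1  — base-6 happy
171: 171 → 41 → 26 → 20 → 13 → 5 → 25 → 17 → 29 → 41  — not base-6 happy
172: 172 → 48 → 5 → 25 → 17 → 29 → 41 → 26 → 20 → 13 → 5  — not base-6 happy
173: 173 → 57 → 19 → 10 → 17 → 29 → 41 → 26 → 20 → 13 → 5 → 25 → 17  — not base-6 happy
base-6 happy: 170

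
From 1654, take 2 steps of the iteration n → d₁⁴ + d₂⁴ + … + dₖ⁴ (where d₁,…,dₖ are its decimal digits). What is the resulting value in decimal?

1654 → 1⁴ + 6⁴ + 5⁴ + 4⁴ = 2178
2178 → 2⁴ + 1⁴ + 7⁴ + 8⁴ = 6514

6514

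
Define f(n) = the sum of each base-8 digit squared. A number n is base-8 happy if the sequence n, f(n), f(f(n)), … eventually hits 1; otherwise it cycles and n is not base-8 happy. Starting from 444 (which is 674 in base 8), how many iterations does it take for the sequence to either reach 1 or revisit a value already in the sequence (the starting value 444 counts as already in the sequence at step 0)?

444 = (6,7,4)_8 → 6² + 7² + 4² = 101
101 = (1,4,5)_8 → 1² + 4² + 5² = 42
42 = (5,2)_8 → 5² + 2² = 29
29 = (3,5)_8 → 3² + 5² = 34
34 = (4,2)_8 → 4² + 2² = 20
20 = (2,4)_8 → 2² + 4² = 20  — 20 repeats.
That took 6 steps.

6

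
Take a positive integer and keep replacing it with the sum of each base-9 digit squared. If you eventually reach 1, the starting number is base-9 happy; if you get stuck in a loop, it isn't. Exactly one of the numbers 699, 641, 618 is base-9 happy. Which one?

699: 699 → 125 → 81 → 1  — reaches 1 (base-9 happy)
641: 641 → 117 → 17 → 65 → 53 → 89 → 65  — repeats 65 (not base-9 happy)
618: 618 → 110 → 14 → 26 → 68 → 74 → 68  — repeats 68 (not base-9 happy)

699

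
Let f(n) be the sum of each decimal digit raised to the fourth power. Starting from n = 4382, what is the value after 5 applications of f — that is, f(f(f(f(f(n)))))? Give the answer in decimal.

4382 → 4⁴ + 3⁴ + 8⁴ + 2⁴ = 256 + 81 + 4096 + 16 = 4449
4449 → 4⁴ + 4⁴ + 4⁴ + 9⁴ = 256 + 256 + 256 + 6561 = 7329
7329 → 7⁴ + 3⁴ + 2⁴ + 9⁴ = 2401 + 81 + 16 + 6561 = 9059
9059 → 9⁴ + 0⁴ + 5⁴ + 9⁴ = 6561 + 0 + 625 + 6561 = 13747
13747 → 1⁴ + 3⁴ + 7⁴ + 4⁴ + 7⁴ = 1 + 81 + 2401 + 256 + 2401 = 5140

5140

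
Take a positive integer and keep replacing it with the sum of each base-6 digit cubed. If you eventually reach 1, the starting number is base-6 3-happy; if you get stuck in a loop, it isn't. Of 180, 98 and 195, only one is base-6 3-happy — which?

98

180: 180 → 125 → 160 → 136 → 155 → 190 → 190  — repeats 190 (not base-6 3-happy)
98: 98 → 80 → 17 → 133 → 92 → 43 → 3 → 27 → 91 → 36 → 1  — reaches 1 (base-6 3-happy)
195: 195 → 160 → 136 → 155 → 190 → 190  — repeats 190 (not base-6 3-happy)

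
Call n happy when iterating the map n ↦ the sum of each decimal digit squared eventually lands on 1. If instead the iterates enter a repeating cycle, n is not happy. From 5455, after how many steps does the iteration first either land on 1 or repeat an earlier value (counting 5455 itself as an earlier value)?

5

5455 → 5² + 4² + 5² + 5² = 91
91 → 9² + 1² = 82
82 → 8² + 2² = 68
68 → 6² + 8² = 100
100 → 1² + 0² + 0² = 1  — reached 1.
That took 5 steps.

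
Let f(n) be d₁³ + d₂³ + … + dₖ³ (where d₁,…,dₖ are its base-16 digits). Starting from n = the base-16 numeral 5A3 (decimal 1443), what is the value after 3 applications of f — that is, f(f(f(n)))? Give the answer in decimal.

1443 = (5,10,3)_16 → 1152
1152 = (4,8,0)_16 → 576
576 = (2,4,0)_16 → 72

72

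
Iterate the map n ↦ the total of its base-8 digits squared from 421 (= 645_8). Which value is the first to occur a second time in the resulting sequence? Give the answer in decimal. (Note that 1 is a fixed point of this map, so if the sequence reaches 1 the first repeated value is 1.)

1

421 = (6,4,5)_8 → 77
77 = (1,1,5)_8 → 27
27 = (3,3)_8 → 18
18 = (2,2)_8 → 8
8 = (1,0)_8 → 1  — reached the fixed point 1.
1 → 1, so 1 is the first repeated value.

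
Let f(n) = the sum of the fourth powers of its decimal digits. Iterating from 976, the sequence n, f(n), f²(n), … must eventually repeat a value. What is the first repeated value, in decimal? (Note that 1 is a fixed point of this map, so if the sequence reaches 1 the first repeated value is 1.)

976 → 9⁴ + 7⁴ + 6⁴ = 10258
10258 → 1⁴ + 0⁴ + 2⁴ + 5⁴ + 8⁴ = 4738
4738 → 4⁴ + 7⁴ + 3⁴ + 8⁴ = 6834
6834 → 6⁴ + 8⁴ + 3⁴ + 4⁴ = 5729
5729 → 5⁴ + 7⁴ + 2⁴ + 9⁴ = 9603
9603 → 9⁴ + 6⁴ + 0⁴ + 3⁴ = 7938
7938 → 7⁴ + 9⁴ + 3⁴ + 8⁴ = 13139
13139 → 1⁴ + 3⁴ + 1⁴ + 3⁴ + 9⁴ = 6725
6725 → 6⁴ + 7⁴ + 2⁴ + 5⁴ = 4338
4338 → 4⁴ + 3⁴ + 3⁴ + 8⁴ = 4514
4514 → 4⁴ + 5⁴ + 1⁴ + 4⁴ = 1138
1138 → 1⁴ + 1⁴ + 3⁴ + 8⁴ = 4179
4179 → 4⁴ + 1⁴ + 7⁴ + 9⁴ = 9219
9219 → 9⁴ + 2⁴ + 1⁴ + 9⁴ = 13139  — 13139 already appeared earlier.

13139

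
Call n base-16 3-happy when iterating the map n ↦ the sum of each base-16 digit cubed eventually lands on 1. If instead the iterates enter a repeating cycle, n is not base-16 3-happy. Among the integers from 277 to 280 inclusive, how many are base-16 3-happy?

277: 277 → 127 → 3718 → 3472 → 2926 → 4291 → 1756 → 4141 → 2206 → 3985 → 4105 → 730 → 3205 → 2365 → 2953 → 2572 → 2728 → 2512 → 2926  (repeats 2926)
278: 278 → 218 → 3197 → 4268 → 2729 → 2729  (repeats 2729)
279: 279 → 345 → 855 → 495 → 6120 → 3600 → 2745 → 3060 → 4770 → 1017 → 4131 → 36 → 72 → 576 → 72  (repeats 72)
280: 280 → 514 → 16 → 1  (reaches 1)
base-16 3-happy: 280

1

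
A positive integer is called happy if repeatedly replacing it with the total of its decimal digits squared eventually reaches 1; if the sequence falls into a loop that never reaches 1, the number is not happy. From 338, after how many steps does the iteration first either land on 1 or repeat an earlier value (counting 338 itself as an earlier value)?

338 → 3² + 3² + 8² = 9 + 9 + 64 = 82
82 → 8² + 2² = 64 + 4 = 68
68 → 6² + 8² = 36 + 64 = 100
100 → 1² + 0² + 0² = 1 + 0 + 0 = 1  — reached 1.
That took 4 steps.

4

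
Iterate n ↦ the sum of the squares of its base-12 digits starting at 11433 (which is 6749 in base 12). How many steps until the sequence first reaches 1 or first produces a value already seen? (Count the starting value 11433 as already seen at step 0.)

5

11433 = (6,7,4,9)_12 → 6² + 7² + 4² + 9² = 182
182 = (1,3,2)_12 → 1² + 3² + 2² = 14
14 = (1,2)_12 → 1² + 2² = 5
5 = (5)_12 → 5² = 25
25 = (2,1)_12 → 2² + 1² = 5  — 5 repeats.
That took 5 steps.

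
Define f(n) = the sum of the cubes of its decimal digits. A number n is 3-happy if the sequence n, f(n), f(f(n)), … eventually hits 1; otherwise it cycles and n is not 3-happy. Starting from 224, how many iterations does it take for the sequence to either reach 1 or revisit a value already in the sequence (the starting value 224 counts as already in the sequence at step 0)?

8

224 → 2³ + 2³ + 4³ = 80
80 → 8³ + 0³ = 512
512 → 5³ + 1³ + 2³ = 134
134 → 1³ + 3³ + 4³ = 92
92 → 9³ + 2³ = 737
737 → 7³ + 3³ + 7³ = 713
713 → 7³ + 1³ + 3³ = 371
371 → 3³ + 7³ + 1³ = 371  — 371 repeats.
That took 8 steps.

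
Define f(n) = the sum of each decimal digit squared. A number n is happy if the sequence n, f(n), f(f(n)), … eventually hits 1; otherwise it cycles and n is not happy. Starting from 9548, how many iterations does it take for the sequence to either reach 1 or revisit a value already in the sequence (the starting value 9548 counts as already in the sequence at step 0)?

12

9548 → 9² + 5² + 4² + 8² = 186
186 → 1² + 8² + 6² = 101
101 → 1² + 0² + 1² = 2
2 → 2² = 4
4 → 4² = 16
16 → 1² + 6² = 37
37 → 3² + 7² = 58
58 → 5² + 8² = 89
89 → 8² + 9² = 145
145 → 1² + 4² + 5² = 42
42 → 4² + 2² = 20
20 → 2² + 0² = 4  — 4 repeats.
That took 12 steps.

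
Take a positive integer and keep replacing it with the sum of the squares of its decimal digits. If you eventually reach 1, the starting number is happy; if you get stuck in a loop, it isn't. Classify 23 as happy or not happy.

happy

23 → 2² + 3² = 4 + 9 = 13
13 → 1² + 3² = 1 + 9 = 10
10 → 1² + 0² = 1 + 0 = 1  — reached 1.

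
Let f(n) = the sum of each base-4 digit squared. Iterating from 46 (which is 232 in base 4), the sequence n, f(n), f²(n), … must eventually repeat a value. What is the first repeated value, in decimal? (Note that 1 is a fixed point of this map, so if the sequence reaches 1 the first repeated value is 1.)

1

46 = (2,3,2)_4 → 2² + 3² + 2² = 4 + 9 + 4 = 17
17 = (1,0,1)_4 → 1² + 0² + 1² = 1 + 0 + 1 = 2
2 = (2)_4 → 2² = 4
4 = (1,0)_4 → 1² + 0² = 1 + 0 = 1  — reached the fixed point 1.
1 → 1, so 1 is the first repeated value.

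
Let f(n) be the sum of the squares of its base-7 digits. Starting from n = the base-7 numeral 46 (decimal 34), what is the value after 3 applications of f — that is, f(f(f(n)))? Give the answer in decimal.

34 = (4,6)_7 → 4² + 6² = 16 + 36 = 52
52 = (1,0,3)_7 → 1² + 0² + 3² = 1 + 0 + 9 = 10
10 = (1,3)_7 → 1² + 3² = 1 + 9 = 10

10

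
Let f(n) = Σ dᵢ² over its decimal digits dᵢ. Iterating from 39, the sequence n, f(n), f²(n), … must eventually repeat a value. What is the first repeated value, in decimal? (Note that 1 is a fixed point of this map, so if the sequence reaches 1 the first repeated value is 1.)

39 → 3² + 9² = 90
90 → 9² + 0² = 81
81 → 8² + 1² = 65
65 → 6² + 5² = 61
61 → 6² + 1² = 37
37 → 3² + 7² = 58
58 → 5² + 8² = 89
89 → 8² + 9² = 145
145 → 1² + 4² + 5² = 42
42 → 4² + 2² = 20
20 → 2² + 0² = 4
4 → 4² = 16
16 → 1² + 6² = 37  — 37 already appeared earlier.

37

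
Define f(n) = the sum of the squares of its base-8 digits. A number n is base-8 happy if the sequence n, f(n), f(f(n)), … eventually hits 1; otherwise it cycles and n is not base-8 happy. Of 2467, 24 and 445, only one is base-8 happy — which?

2467: 2467 → 77 → 27 → 18 → 8 → 1  — reaches 1 (base-8 happy)
24: 24 → 9 → 2 → 4 → 16 → 4  — repeats 4 (not base-8 happy)
445: 445 → 110 → 62 → 85 → 30 → 45 → 50 → 40 → 25 → 10 → 5 → 25  — repeats 25 (not base-8 happy)

2467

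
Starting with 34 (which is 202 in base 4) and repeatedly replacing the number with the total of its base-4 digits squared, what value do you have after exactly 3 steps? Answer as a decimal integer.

34 = (2,0,2)_4 → 8
8 = (2,0)_4 → 4
4 = (1,0)_4 → 1

1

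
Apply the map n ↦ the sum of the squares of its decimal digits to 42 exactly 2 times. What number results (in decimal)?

4

42 → 4² + 2² = 20
20 → 2² + 0² = 4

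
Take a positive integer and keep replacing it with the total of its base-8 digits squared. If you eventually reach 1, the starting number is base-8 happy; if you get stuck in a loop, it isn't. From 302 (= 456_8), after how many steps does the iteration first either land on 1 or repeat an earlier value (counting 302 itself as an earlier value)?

5

302 = (4,5,6)_8 → 4² + 5² + 6² = 16 + 25 + 36 = 77
77 = (1,1,5)_8 → 1² + 1² + 5² = 1 + 1 + 25 = 27
27 = (3,3)_8 → 3² + 3² = 9 + 9 = 18
18 = (2,2)_8 → 2² + 2² = 4 + 4 = 8
8 = (1,0)_8 → 1² + 0² = 1 + 0 = 1  — reached 1.
That took 5 steps.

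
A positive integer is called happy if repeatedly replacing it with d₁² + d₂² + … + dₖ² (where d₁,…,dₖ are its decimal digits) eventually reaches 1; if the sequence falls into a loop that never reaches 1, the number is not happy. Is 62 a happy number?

not happy

62 → 6² + 2² = 36 + 4 = 40
40 → 4² + 0² = 16 + 0 = 16
16 → 1² + 6² = 1 + 36 = 37
37 → 3² + 7² = 9 + 49 = 58
58 → 5² + 8² = 25 + 64 = 89
89 → 8² + 9² = 64 + 81 = 145
145 → 1² + 4² + 5² = 1 + 16 + 25 = 42
42 → 4² + 2² = 16 + 4 = 20
20 → 2² + 0² = 4 + 0 = 4
4 → 4² = 16  — 16 already seen; the sequence cycles without reaching 1.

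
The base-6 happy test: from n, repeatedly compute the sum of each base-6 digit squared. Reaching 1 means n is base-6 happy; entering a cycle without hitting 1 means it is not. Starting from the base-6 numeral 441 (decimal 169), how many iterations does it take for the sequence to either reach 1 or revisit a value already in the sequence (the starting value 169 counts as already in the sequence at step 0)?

169 = (4,4,1)_6 → 4² + 4² + 1² = 33
33 = (5,3)_6 → 5² + 3² = 34
34 = (5,4)_6 → 5² + 4² = 41
41 = (1,0,5)_6 → 1² + 0² + 5² = 26
26 = (4,2)_6 → 4² + 2² = 20
20 = (3,2)_6 → 3² + 2² = 13
13 = (2,1)_6 → 2² + 1² = 5
5 = (5)_6 → 5² = 25
25 = (4,1)_6 → 4² + 1² = 17
17 = (2,5)_6 → 2² + 5² = 29
29 = (4,5)_6 → 4² + 5² = 41  — 41 repeats.
That took 11 steps.

11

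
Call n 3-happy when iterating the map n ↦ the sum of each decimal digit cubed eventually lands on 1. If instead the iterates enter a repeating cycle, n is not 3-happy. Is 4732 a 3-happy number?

not 3-happy

4732 → 442
442 → 136
136 → 244
244 → 136  — 136 already seen; the sequence cycles without reaching 1.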